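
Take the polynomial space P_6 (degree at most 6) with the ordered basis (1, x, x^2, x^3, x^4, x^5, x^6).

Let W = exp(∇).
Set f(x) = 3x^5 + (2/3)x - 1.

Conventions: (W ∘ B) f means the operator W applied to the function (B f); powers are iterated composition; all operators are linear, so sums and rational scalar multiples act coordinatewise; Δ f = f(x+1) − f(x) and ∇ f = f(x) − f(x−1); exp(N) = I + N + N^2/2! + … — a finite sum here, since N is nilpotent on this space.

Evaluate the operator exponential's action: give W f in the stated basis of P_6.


order-1 term: 15x^4 - 30x^3 + 30x^2 - 15x + 11/3
order-2 term: 30x^3 - 90x^2 + 105x - 45
order-3 term: 30x^2 - 90x + 75
order-4 term: 15x - 30
order-5 term: 3
the series for exp(∇) f terminates at order 5
exp(∇) f = 3x^5 + 15x^4 - 30x^2 + (47/3)x + 17/3

the image equals g(x) = 3x^5 + 15x^4 - 30x^2 + (47/3)x + 17/3


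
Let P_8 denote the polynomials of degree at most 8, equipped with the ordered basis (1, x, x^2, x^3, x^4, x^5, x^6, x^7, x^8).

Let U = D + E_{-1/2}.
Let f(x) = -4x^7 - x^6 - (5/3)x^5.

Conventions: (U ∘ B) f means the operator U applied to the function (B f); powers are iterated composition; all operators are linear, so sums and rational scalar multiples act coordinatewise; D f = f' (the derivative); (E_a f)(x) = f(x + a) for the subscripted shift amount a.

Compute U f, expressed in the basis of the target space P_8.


g(x) = -4x^7 - 15x^6 - (77/3)x^5 + (115/12)x^4 - (125/12)x^3 + (181/48)x^2 - (37/48)x + 13/192

D f = -28x^6 - 6x^5 - (25/3)x^4
E_{-1/2} f = -4x^7 + 13x^6 - (59/3)x^5 + (215/12)x^4 - (125/12)x^3 + (181/48)x^2 - (37/48)x + 13/192
(D + E_{-1/2}) f = -4x^7 - 15x^6 - (77/3)x^5 + (115/12)x^4 - (125/12)x^3 + (181/48)x^2 - (37/48)x + 13/192


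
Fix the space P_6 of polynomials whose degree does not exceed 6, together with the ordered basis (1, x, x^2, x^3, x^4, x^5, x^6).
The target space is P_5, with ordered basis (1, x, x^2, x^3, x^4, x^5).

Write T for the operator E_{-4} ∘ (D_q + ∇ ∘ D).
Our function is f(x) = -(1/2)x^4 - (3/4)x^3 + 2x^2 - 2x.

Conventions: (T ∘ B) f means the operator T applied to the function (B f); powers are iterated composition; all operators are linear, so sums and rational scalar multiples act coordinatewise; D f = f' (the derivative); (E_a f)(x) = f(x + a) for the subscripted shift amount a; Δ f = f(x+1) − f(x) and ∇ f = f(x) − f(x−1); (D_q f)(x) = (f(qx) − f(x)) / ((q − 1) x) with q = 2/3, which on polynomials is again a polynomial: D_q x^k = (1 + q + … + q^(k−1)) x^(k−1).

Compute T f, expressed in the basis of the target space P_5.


D_q f = -(65/54)x^3 - (19/12)x^2 + (10/3)x - 2
D f = -2x^3 - (9/4)x^2 + 4x - 2
∇ D f = -6x^2 + (3/2)x + 17/4
(D_q + ∇ ∘ D) f = -(65/54)x^3 - (91/12)x^2 + (29/6)x + 9/4
E_{-4} (D_q + ∇ ∘ D) f = -(65/54)x^3 + (247/36)x^2 + (139/18)x - 6629/108

g(x) = -(65/54)x^3 + (247/36)x^2 + (139/18)x - 6629/108


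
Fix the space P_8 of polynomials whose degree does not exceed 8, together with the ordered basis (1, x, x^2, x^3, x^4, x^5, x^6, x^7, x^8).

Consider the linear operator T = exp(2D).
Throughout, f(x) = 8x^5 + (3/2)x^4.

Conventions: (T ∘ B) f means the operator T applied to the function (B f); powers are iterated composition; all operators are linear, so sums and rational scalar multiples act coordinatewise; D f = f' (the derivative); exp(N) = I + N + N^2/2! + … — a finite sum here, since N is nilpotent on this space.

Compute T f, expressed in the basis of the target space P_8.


order-1 term: 80x^4 + 12x^3
order-2 term: 320x^3 + 36x^2
order-3 term: 640x^2 + 48x
order-4 term: 640x + 24
order-5 term: 256
the series for exp(2D) f terminates at order 5
exp(2D) f = 8x^5 + (163/2)x^4 + 332x^3 + 676x^2 + 688x + 280

the result is g(x) = 8x^5 + (163/2)x^4 + 332x^3 + 676x^2 + 688x + 280


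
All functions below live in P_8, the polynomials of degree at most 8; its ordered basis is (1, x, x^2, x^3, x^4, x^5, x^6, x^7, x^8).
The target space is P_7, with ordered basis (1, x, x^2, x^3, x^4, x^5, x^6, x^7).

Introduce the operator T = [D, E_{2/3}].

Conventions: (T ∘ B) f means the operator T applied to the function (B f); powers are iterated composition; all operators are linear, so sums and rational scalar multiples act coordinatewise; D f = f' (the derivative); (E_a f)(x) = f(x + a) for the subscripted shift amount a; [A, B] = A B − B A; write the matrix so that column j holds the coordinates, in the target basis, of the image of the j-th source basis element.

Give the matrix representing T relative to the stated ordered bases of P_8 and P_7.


the matrix is [[0, 0, 0, 0, 0, 0, 0, 0, 0]; [0, 0, 0, 0, 0, 0, 0, 0, 0]; [0, 0, 0, 0, 0, 0, 0, 0, 0]; [0, 0, 0, 0, 0, 0, 0, 0, 0]; [0, 0, 0, 0, 0, 0, 0, 0, 0]; [0, 0, 0, 0, 0, 0, 0, 0, 0]; [0, 0, 0, 0, 0, 0, 0, 0, 0]; [0, 0, 0, 0, 0, 0, 0, 0, 0]] (rows listed top to bottom)

image of 1: 0
image of x: 0
image of x^2: 0
image of x^3: 0
image of x^4: 0
image of x^5: 0
image of x^6: 0
image of x^7: 0
image of x^8: 0
each image's coordinates form column j of the matrix


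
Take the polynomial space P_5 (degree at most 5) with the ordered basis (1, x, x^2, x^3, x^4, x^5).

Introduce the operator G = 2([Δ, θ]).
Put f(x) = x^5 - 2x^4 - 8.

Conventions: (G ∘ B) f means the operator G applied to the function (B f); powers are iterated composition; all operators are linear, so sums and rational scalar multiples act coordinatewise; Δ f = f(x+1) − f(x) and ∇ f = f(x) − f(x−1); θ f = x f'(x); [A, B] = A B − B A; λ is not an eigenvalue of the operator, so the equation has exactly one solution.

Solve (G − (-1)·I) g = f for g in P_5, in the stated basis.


write g with unknown coordinates in the stated basis and equate coefficients in (G − (-1)·I) g = f
solving from the highest basis element down gives g = x^5 - 12x^4 + 56x^3 - 108x^2 + 8x + 158
check: G g = 10x^4 - 56x^3 + 108x^2 - 8x - 166
so G g − (-1)·g = x^5 - 2x^4 - 8 = f ✓

the image equals g(x) = x^5 - 12x^4 + 56x^3 - 108x^2 + 8x + 158


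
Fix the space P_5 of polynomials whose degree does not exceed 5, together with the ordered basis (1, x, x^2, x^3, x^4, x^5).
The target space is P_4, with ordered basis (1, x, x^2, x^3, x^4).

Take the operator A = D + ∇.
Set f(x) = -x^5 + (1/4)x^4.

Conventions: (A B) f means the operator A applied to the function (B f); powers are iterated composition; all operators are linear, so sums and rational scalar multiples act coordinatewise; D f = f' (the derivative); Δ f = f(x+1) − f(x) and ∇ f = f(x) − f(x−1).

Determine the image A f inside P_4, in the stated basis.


D f = -5x^4 + x^3
∇ f = -5x^4 + 11x^3 - (23/2)x^2 + 6x - 5/4
(D + ∇) f = -10x^4 + 12x^3 - (23/2)x^2 + 6x - 5/4

the result is g(x) = -10x^4 + 12x^3 - (23/2)x^2 + 6x - 5/4


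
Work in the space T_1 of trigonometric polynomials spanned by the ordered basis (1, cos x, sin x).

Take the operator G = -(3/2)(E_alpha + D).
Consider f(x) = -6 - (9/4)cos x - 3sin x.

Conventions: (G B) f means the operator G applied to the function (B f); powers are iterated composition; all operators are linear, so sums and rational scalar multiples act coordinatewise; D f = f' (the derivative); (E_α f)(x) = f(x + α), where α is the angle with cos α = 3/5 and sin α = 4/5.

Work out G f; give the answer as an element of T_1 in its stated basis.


E_alpha f = -6 - (15/4)cos x
D f = -3cos x + (9/4)sin x
(E_alpha + D) f = -6 - (27/4)cos x + (9/4)sin x
(-(3/2)(E_alpha + D)) f = 9 + (81/8)cos x - (27/8)sin x

the image equals g(x) = 9 + (81/8)cos x - (27/8)sin x


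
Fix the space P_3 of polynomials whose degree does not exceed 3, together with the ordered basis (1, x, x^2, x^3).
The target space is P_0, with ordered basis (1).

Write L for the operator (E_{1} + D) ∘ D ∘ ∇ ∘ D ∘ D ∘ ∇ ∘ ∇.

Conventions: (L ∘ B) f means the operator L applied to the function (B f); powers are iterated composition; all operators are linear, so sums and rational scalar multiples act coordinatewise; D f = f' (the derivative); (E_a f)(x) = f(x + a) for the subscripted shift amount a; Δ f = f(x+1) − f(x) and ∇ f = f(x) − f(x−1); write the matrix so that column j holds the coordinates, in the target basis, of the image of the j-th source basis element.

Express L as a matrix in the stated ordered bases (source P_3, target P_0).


the matrix is [[0, 0, 0, 0]] (rows listed top to bottom)

image of 1: 0
image of x: 0
image of x^2: 0
image of x^3: 0
each image's coordinates form column j of the matrix


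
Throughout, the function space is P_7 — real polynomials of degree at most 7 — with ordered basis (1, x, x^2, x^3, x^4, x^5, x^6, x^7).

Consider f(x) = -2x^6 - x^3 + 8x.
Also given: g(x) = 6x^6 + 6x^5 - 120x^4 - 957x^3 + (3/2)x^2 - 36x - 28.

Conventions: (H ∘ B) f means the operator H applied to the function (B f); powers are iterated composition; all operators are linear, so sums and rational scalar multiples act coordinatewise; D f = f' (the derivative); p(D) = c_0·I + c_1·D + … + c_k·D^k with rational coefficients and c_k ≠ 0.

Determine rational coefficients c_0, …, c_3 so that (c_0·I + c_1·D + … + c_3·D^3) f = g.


D^0 f = -2x^6 - x^3 + 8x
D^1 f = -12x^5 - 3x^2 + 8
D^2 f = -60x^4 - 6x
D^3 f = -240x^3 - 6
matching coefficients of g against c_0 f + c_1 Df + … from the top degree down determines the c_i
solution: c_0 = -3, c_1 = -1/2, c_2 = 2, c_3 = 4

c_0 = -3, c_1 = -1/2, c_2 = 2, c_3 = 4


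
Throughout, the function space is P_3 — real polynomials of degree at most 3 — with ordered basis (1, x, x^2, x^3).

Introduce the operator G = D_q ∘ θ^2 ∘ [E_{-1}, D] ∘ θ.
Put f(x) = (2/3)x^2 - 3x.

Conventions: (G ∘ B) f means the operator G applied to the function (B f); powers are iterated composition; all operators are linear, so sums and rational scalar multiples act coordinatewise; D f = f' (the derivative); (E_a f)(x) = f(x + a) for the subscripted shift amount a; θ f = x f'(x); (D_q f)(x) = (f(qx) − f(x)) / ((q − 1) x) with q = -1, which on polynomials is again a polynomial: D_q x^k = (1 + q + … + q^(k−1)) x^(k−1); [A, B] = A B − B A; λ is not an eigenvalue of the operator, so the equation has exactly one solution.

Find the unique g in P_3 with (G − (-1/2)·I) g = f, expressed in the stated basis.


the image equals g(x) = (4/3)x^2 - 6x

write g with unknown coordinates in the stated basis and equate coefficients in (G − (-1/2)·I) g = f
solving from the highest basis element down gives g = (4/3)x^2 - 6x
check: G g = 0
so G g − (-1/2)·g = (2/3)x^2 - 3x = f ✓


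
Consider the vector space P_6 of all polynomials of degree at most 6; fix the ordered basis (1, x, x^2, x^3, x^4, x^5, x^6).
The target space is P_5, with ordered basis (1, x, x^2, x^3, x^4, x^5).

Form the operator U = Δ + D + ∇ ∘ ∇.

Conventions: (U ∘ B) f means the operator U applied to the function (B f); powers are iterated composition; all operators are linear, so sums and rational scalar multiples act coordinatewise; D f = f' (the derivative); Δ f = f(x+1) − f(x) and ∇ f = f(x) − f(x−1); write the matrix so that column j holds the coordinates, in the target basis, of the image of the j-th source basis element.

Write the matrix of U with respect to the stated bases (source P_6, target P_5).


image of 1: 0
image of x: 2
image of x^2: 4x + 3
image of x^3: 6x^2 + 9x - 5
image of x^4: 8x^3 + 18x^2 - 20x + 15
image of x^5: 10x^4 + 30x^3 - 50x^2 + 75x - 29
image of x^6: 12x^5 + 45x^4 - 100x^3 + 225x^2 - 174x + 63
each image's coordinates form column j of the matrix

the matrix is [[0, 2, 3, -5, 15, -29, 63]; [0, 0, 4, 9, -20, 75, -174]; [0, 0, 0, 6, 18, -50, 225]; [0, 0, 0, 0, 8, 30, -100]; [0, 0, 0, 0, 0, 10, 45]; [0, 0, 0, 0, 0, 0, 12]] (rows listed top to bottom)


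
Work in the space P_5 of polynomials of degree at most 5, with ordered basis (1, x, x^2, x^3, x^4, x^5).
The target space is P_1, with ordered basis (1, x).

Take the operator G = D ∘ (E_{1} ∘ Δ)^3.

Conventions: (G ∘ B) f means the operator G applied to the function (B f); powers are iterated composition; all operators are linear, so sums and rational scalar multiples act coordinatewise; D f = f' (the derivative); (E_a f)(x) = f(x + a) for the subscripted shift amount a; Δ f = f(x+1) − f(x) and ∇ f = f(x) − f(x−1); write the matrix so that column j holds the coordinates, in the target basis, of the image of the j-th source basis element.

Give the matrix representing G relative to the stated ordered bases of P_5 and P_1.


image of 1: 0
image of x: 0
image of x^2: 0
image of x^3: 0
image of x^4: 24
image of x^5: 120x + 540
each image's coordinates form column j of the matrix

the matrix is [[0, 0, 0, 0, 24, 540]; [0, 0, 0, 0, 0, 120]] (rows listed top to bottom)


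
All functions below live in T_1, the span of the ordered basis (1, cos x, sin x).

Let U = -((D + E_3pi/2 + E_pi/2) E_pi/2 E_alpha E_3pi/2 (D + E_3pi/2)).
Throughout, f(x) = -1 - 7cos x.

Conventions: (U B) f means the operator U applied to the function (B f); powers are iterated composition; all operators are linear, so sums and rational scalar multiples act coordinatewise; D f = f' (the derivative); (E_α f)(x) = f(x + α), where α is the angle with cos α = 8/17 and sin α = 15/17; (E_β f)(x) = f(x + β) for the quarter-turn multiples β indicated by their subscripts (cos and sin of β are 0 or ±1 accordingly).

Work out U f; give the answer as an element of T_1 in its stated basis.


the image equals g(x) = 2

D f = 7sin x
E_3pi/2 f = -1 - 7sin x
(D + E_3pi/2) f = -1
E_3pi/2 (D + E_3pi/2) f = -1
E_alpha E_3pi/2 (D + E_3pi/2) f = -1
E_pi/2 E_alpha E_3pi/2 (D + E_3pi/2) f = -1
D (E_pi/2 E_alpha E_3pi/2) (D + E_3pi/2) f = 0
E_3pi/2 (E_pi/2 E_alpha E_3pi/2) (D + E_3pi/2) f = -1
E_pi/2 (E_pi/2 E_alpha E_3pi/2) (D + E_3pi/2) f = -1
(D + E_3pi/2 + E_pi/2) (E_pi/2 E_alpha E_3pi/2) (D + E_3pi/2) f = -2
(-((D + E_3pi/2 + E_pi/2) E_pi/2 E_alpha E_3pi/2 (D + E_3pi/2))) f = 2


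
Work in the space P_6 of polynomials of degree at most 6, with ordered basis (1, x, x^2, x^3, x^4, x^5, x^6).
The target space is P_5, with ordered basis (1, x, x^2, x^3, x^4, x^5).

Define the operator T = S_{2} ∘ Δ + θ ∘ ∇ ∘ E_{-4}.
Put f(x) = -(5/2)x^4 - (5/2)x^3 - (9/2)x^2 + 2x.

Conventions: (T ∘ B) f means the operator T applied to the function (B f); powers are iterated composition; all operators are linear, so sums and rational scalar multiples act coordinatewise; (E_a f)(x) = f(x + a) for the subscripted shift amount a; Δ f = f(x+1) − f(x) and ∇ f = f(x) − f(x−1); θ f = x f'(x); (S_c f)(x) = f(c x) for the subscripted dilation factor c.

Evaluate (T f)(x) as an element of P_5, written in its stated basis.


the image equals g(x) = -110x^3 + 165x^2 - (1209/2)x - 15/2

Δ f = -10x^3 - (45/2)x^2 - (53/2)x - 15/2
S_{2} Δ f = -80x^3 - 90x^2 - 53x - 15/2
E_{-4} f = -(5/2)x^4 + (75/2)x^3 - (429/2)x^2 + 558x - 560
∇ E_{-4} f = -10x^3 + (255/2)x^2 - (1103/2)x + 1625/2
θ (∇ ∘ E_{-4}) f = -30x^3 + 255x^2 - (1103/2)x
(S_{2} ∘ Δ + θ ∘ ∇ ∘ E_{-4}) f = -110x^3 + 165x^2 - (1209/2)x - 15/2


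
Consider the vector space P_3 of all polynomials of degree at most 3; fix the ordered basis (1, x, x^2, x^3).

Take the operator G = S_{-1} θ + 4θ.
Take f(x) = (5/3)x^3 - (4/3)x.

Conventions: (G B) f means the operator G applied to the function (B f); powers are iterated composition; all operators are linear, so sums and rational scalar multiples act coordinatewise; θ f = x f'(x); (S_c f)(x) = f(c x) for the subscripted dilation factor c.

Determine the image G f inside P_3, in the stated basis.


the result is g(x) = 15x^3 - 4x

θ f = 5x^3 - (4/3)x
S_{-1} θ f = -5x^3 + (4/3)x
θ f = 5x^3 - (4/3)x
(4θ) f = 20x^3 - (16/3)x
(S_{-1} θ + 4θ) f = 15x^3 - 4x


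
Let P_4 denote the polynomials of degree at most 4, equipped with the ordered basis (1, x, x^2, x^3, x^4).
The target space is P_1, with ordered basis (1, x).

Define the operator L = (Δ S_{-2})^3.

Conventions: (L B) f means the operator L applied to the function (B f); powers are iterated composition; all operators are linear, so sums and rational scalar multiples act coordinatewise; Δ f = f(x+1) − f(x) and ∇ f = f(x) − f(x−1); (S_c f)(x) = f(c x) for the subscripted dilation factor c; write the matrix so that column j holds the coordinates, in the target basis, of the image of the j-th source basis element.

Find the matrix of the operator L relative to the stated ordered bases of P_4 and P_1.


the matrix is [[0, 0, 0, 384, -4608]; [0, 0, 0, 0, -12288]] (rows listed top to bottom)

image of 1: 0
image of x: 0
image of x^2: 0
image of x^3: 384
image of x^4: -12288x - 4608
each image's coordinates form column j of the matrix


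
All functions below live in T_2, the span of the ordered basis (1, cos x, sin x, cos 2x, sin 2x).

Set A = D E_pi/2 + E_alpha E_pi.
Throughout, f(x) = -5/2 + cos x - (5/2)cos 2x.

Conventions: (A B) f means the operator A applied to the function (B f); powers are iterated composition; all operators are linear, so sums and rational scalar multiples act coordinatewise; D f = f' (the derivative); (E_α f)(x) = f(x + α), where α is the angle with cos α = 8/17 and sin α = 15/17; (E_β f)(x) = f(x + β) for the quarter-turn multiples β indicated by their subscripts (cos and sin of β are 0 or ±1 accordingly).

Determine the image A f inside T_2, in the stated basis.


E_pi/2 f = -5/2 - sin x + (5/2)cos 2x
D E_pi/2 f = -cos x - 5sin 2x
E_pi f = -5/2 - cos x - (5/2)cos 2x
E_alpha E_pi f = -5/2 - (8/17)cos x + (15/17)sin x + (805/578)cos 2x + (600/289)sin 2x
(D E_pi/2 + E_alpha E_pi) f = -5/2 - (25/17)cos x + (15/17)sin x + (805/578)cos 2x - (845/289)sin 2x

g(x) = -5/2 - (25/17)cos x + (15/17)sin x + (805/578)cos 2x - (845/289)sin 2x


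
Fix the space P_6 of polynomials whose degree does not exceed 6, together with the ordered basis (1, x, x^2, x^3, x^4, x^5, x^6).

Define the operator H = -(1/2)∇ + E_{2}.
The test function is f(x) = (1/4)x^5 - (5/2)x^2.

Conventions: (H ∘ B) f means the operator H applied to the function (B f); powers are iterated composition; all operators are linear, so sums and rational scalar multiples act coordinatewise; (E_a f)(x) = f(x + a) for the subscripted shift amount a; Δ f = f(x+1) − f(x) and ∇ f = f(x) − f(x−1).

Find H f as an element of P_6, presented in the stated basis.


the result is g(x) = (1/4)x^5 + (15/8)x^4 + (45/4)x^3 + (65/4)x^2 + (105/8)x - 27/8

∇ f = (5/4)x^4 - (5/2)x^3 + (5/2)x^2 - (25/4)x + 11/4
(-(1/2)∇) f = -(5/8)x^4 + (5/4)x^3 - (5/4)x^2 + (25/8)x - 11/8
E_{2} f = (1/4)x^5 + (5/2)x^4 + 10x^3 + (35/2)x^2 + 10x - 2
(-(1/2)∇ + E_{2}) f = (1/4)x^5 + (15/8)x^4 + (45/4)x^3 + (65/4)x^2 + (105/8)x - 27/8


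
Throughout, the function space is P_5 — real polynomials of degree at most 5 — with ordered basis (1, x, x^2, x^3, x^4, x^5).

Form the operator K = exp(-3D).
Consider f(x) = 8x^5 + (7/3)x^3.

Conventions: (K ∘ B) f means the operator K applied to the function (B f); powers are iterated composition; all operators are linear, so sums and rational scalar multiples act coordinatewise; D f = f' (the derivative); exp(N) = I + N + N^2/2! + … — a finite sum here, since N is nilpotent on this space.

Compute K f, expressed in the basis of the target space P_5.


g(x) = 8x^5 - 120x^4 + (2167/3)x^3 - 2181x^2 + 3303x - 2007

order-1 term: -120x^4 - 21x^2
order-2 term: 720x^3 + 63x
order-3 term: -2160x^2 - 63
order-4 term: 3240x
order-5 term: -1944
the series for exp(-3D) f terminates at order 5
exp(-3D) f = 8x^5 - 120x^4 + (2167/3)x^3 - 2181x^2 + 3303x - 2007


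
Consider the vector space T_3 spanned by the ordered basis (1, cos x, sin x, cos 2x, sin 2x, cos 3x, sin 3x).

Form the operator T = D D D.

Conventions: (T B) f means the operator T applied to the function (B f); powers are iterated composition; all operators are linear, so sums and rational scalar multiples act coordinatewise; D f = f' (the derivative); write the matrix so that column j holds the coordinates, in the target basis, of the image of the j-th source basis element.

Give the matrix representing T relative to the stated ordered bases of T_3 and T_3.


the matrix is [[0, 0, 0, 0, 0, 0, 0]; [0, 0, -1, 0, 0, 0, 0]; [0, 1, 0, 0, 0, 0, 0]; [0, 0, 0, 0, -8, 0, 0]; [0, 0, 0, 8, 0, 0, 0]; [0, 0, 0, 0, 0, 0, -27]; [0, 0, 0, 0, 0, 27, 0]] (rows listed top to bottom)

image of 1: 0
image of cos x: sin x
image of sin x: -cos x
image of cos 2x: 8sin 2x
image of sin 2x: -8cos 2x
image of cos 3x: 27sin 3x
image of sin 3x: -27cos 3x
each image's coordinates form column j of the matrix


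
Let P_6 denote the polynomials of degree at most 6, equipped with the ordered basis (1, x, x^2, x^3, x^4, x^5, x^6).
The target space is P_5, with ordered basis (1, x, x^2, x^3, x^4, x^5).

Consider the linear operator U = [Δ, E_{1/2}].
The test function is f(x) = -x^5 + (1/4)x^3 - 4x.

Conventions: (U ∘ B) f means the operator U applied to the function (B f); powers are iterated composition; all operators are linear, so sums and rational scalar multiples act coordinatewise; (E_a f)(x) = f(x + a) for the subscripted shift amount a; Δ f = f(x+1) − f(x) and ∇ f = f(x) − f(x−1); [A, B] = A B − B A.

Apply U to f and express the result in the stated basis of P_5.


the result is g(x) = 0

E_{1/2} f = -x^5 - (5/2)x^4 - (9/4)x^3 - (7/8)x^2 - (33/8)x - 2
Δ E_{1/2} f = -5x^4 - 20x^3 - (127/4)x^2 - (47/2)x - 43/4
Δ f = -5x^4 - 10x^3 - (37/4)x^2 - (17/4)x - 19/4
E_{1/2} Δ f = -5x^4 - 20x^3 - (127/4)x^2 - (47/2)x - 43/4
[Δ, E_{1/2}] f = 0


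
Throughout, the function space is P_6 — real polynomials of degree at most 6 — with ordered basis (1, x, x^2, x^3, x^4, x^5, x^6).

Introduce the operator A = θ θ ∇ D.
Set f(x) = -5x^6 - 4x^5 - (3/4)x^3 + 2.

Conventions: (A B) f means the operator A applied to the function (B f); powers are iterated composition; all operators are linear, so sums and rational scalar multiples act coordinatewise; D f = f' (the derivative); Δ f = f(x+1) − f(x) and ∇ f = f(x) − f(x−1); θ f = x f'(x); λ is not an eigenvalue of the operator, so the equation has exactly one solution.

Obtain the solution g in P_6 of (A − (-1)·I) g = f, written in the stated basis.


the image equals g(x) = -5x^6 - 4x^5 + 2400x^4 - (7923/4)x^3 - 114480x^2 + (81229/2)x + 2

write g with unknown coordinates in the stated basis and equate coefficients in (A − (-1)·I) g = f
solving from the highest basis element down gives g = -5x^6 - 4x^5 + 2400x^4 - (7923/4)x^3 - 114480x^2 + (81229/2)x + 2
check: A g = -2400x^4 + 1980x^3 + 114480x^2 - (81229/2)x
so A g − (-1)·g = -5x^6 - 4x^5 - (3/4)x^3 + 2 = f ✓


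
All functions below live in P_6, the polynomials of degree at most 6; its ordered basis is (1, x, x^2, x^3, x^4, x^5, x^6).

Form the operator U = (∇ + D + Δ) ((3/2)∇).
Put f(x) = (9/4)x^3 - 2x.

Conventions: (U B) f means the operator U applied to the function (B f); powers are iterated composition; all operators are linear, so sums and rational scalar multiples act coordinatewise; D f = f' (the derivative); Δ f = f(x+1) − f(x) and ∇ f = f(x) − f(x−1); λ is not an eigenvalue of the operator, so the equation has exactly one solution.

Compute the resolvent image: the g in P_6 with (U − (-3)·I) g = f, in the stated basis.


g(x) = (3/4)x^3 - (89/12)x + 27/8

write g with unknown coordinates in the stated basis and equate coefficients in (U − (-3)·I) g = f
solving from the highest basis element down gives g = (3/4)x^3 - (89/12)x + 27/8
check: U g = (81/4)x - 81/8
so U g − (-3)·g = (9/4)x^3 - 2x = f ✓


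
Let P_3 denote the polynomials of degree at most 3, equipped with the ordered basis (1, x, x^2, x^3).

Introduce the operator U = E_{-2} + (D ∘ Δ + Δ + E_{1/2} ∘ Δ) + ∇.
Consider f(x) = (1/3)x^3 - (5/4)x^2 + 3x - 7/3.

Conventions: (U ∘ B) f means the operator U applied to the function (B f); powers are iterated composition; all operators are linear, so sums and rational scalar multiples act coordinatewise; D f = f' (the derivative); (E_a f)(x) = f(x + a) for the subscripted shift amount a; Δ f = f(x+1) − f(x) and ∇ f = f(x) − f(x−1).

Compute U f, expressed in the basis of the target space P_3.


E_{-2} f = (1/3)x^3 - (13/4)x^2 + 12x - 16
Δ f = x^2 - (3/2)x + 25/12
D Δ f = 2x - 3/2
Δ f = x^2 - (3/2)x + 25/12
Δ f = x^2 - (3/2)x + 25/12
E_{1/2} Δ f = x^2 - (1/2)x + 19/12
(D ∘ Δ + Δ + E_{1/2} ∘ Δ) f = 2x^2 + 13/6
∇ f = x^2 - (7/2)x + 55/12
(E_{-2} + (D ∘ Δ + Δ + E_{1/2} ∘ Δ) + ∇) f = (1/3)x^3 - (1/4)x^2 + (17/2)x - 37/4

g(x) = (1/3)x^3 - (1/4)x^2 + (17/2)x - 37/4


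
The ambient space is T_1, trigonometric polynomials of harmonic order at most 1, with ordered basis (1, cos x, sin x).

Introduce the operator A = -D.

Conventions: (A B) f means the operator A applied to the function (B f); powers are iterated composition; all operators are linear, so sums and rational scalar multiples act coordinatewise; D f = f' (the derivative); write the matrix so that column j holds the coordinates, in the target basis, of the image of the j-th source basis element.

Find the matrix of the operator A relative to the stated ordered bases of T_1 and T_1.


image of 1: 0
image of cos x: sin x
image of sin x: -cos x
each image's coordinates form column j of the matrix

the matrix is [[0, 0, 0]; [0, 0, -1]; [0, 1, 0]] (rows listed top to bottom)


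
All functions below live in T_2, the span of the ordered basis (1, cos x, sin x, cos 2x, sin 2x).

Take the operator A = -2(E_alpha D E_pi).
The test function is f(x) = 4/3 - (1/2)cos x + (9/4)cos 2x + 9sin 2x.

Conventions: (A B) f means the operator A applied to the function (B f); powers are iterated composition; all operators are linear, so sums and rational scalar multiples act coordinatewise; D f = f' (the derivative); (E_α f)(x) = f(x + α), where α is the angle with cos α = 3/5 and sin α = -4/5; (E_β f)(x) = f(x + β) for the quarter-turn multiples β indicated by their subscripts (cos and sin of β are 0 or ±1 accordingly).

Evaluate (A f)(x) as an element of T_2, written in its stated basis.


E_pi f = 4/3 + (1/2)cos x + (9/4)cos 2x + 9sin 2x
D E_pi f = -(1/2)sin x + 18cos 2x - (9/2)sin 2x
E_alpha D E_pi f = (2/5)cos x - (3/10)sin x - (18/25)cos 2x + (927/50)sin 2x
(-2(E_alpha D E_pi)) f = -(4/5)cos x + (3/5)sin x + (36/25)cos 2x - (927/25)sin 2x

the image equals g(x) = -(4/5)cos x + (3/5)sin x + (36/25)cos 2x - (927/25)sin 2x


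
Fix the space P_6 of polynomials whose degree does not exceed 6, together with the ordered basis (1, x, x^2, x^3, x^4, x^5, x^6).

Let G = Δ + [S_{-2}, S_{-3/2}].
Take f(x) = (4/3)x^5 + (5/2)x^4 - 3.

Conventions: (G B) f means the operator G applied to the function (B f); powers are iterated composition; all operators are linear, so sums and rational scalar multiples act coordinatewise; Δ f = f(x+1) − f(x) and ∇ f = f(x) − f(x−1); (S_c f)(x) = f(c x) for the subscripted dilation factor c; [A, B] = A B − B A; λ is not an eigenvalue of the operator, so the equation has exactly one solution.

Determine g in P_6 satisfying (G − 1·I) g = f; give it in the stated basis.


the image equals g(x) = -(4/3)x^5 - (55/6)x^4 - 50x^3 - (655/3)x^2 - 630x - 5435/6

write g with unknown coordinates in the stated basis and equate coefficients in (G − 1·I) g = f
solving from the highest basis element down gives g = -(4/3)x^5 - (55/6)x^4 - 50x^3 - (655/3)x^2 - 630x - 5435/6
check: G g = -(20/3)x^4 - 50x^3 - (655/3)x^2 - 630x - 5453/6
so G g − 1·g = (4/3)x^5 + (5/2)x^4 - 3 = f ✓


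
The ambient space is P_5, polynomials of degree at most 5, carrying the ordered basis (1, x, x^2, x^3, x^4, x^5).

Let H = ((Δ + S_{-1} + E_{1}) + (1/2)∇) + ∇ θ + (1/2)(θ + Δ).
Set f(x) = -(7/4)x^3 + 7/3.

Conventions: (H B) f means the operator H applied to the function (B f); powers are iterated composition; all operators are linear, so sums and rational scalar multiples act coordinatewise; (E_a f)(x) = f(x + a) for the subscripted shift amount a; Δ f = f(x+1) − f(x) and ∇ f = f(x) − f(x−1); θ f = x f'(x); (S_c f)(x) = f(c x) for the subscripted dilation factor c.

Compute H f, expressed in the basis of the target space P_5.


g(x) = -(21/8)x^3 - (63/2)x^2 + (21/4)x - 35/6

Δ f = -(21/4)x^2 - (21/4)x - 7/4
S_{-1} f = (7/4)x^3 + 7/3
E_{1} f = -(7/4)x^3 - (21/4)x^2 - (21/4)x + 7/12
(Δ + S_{-1} + E_{1}) f = -(21/2)x^2 - (21/2)x + 7/6
∇ f = -(21/4)x^2 + (21/4)x - 7/4
((1/2)∇) f = -(21/8)x^2 + (21/8)x - 7/8
((Δ + S_{-1} + E_{1}) + (1/2)∇) f = -(105/8)x^2 - (63/8)x + 7/24
θ f = -(21/4)x^3
∇ θ f = -(63/4)x^2 + (63/4)x - 21/4
θ f = -(21/4)x^3
Δ f = -(21/4)x^2 - (21/4)x - 7/4
(θ + Δ) f = -(21/4)x^3 - (21/4)x^2 - (21/4)x - 7/4
((1/2)(θ + Δ)) f = -(21/8)x^3 - (21/8)x^2 - (21/8)x - 7/8
(((Δ + S_{-1} + E_{1}) + (1/2)∇) + ∇ θ + (1/2)(θ + Δ)) f = -(21/8)x^3 - (63/2)x^2 + (21/4)x - 35/6


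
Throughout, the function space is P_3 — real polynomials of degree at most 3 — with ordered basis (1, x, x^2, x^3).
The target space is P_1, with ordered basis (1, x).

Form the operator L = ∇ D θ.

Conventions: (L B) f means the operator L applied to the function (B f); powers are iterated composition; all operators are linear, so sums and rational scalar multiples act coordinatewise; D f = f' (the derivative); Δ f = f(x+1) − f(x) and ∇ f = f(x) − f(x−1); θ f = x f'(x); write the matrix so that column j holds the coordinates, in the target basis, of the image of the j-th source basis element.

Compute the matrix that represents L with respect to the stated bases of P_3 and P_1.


the matrix is [[0, 0, 4, -9]; [0, 0, 0, 18]] (rows listed top to bottom)

image of 1: 0
image of x: 0
image of x^2: 4
image of x^3: 18x - 9
each image's coordinates form column j of the matrix


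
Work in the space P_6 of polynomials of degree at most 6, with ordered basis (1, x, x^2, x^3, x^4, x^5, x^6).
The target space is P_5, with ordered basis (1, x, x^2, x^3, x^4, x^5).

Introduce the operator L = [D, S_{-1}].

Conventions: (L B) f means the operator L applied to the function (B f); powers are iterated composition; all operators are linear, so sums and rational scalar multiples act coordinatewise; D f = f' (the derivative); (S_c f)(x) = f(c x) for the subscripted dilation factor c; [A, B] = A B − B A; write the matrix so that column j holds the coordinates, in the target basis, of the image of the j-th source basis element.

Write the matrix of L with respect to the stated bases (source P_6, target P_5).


image of 1: 0
image of x: -2
image of x^2: 4x
image of x^3: -6x^2
image of x^4: 8x^3
image of x^5: -10x^4
image of x^6: 12x^5
each image's coordinates form column j of the matrix

the matrix is [[0, -2, 0, 0, 0, 0, 0]; [0, 0, 4, 0, 0, 0, 0]; [0, 0, 0, -6, 0, 0, 0]; [0, 0, 0, 0, 8, 0, 0]; [0, 0, 0, 0, 0, -10, 0]; [0, 0, 0, 0, 0, 0, 12]] (rows listed top to bottom)


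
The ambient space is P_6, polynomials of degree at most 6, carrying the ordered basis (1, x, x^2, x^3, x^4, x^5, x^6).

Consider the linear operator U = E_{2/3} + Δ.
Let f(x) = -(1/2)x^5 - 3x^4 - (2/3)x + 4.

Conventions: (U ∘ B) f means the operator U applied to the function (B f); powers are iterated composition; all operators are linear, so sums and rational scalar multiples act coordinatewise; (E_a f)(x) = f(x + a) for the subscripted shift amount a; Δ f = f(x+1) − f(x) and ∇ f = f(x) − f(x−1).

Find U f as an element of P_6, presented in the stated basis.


E_{2/3} f = -(1/2)x^5 - (14/3)x^4 - (92/9)x^3 - (256/27)x^2 - (382/81)x + 704/243
Δ f = -(5/2)x^4 - 17x^3 - 23x^2 - (29/2)x - 25/6
(E_{2/3} + Δ) f = -(1/2)x^5 - (43/6)x^4 - (245/9)x^3 - (877/27)x^2 - (3113/162)x - 617/486

g(x) = -(1/2)x^5 - (43/6)x^4 - (245/9)x^3 - (877/27)x^2 - (3113/162)x - 617/486


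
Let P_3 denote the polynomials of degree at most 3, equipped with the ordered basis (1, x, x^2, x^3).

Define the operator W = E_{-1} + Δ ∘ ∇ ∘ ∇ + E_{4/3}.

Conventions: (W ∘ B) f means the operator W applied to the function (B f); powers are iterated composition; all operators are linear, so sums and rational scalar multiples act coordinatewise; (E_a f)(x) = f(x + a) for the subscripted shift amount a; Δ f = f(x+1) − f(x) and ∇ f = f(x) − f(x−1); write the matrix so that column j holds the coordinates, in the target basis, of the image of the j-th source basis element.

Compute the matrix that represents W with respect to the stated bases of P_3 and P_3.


the matrix is [[2, 1/3, 25/9, 199/27]; [0, 2, 2/3, 25/3]; [0, 0, 2, 1]; [0, 0, 0, 2]] (rows listed top to bottom)

image of 1: 2
image of x: 2x + 1/3
image of x^2: 2x^2 + (2/3)x + 25/9
image of x^3: 2x^3 + x^2 + (25/3)x + 199/27
each image's coordinates form column j of the matrix


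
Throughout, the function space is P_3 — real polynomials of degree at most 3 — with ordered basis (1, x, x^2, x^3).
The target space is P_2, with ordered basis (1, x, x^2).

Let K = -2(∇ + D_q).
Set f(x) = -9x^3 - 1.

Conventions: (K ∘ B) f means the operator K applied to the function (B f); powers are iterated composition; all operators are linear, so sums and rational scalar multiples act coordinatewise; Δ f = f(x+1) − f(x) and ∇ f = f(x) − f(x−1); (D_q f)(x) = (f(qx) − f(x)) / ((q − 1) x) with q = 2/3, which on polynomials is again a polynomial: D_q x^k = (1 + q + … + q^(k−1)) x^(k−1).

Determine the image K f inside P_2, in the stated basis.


the result is g(x) = 92x^2 - 54x + 18

∇ f = -27x^2 + 27x - 9
D_q f = -19x^2
(∇ + D_q) f = -46x^2 + 27x - 9
(-2(∇ + D_q)) f = 92x^2 - 54x + 18


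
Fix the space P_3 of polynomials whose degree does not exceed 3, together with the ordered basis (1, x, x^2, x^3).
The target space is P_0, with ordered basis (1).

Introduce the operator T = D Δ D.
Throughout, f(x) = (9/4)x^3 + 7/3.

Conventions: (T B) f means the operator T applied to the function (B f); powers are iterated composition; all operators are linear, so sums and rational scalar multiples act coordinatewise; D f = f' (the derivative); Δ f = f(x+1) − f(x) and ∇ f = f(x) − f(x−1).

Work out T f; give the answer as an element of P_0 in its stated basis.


the result is g(x) = 27/2

D f = (27/4)x^2
Δ D f = (27/2)x + 27/4
D Δ D f = 27/2


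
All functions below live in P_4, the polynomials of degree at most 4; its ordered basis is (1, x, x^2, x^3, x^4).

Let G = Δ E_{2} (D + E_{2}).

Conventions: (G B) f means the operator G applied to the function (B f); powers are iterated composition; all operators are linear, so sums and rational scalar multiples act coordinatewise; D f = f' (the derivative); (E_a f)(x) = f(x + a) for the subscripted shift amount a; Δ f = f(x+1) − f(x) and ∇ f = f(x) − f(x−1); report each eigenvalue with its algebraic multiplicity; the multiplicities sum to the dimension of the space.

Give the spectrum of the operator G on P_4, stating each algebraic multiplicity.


λ = 0 (multiplicity 5)

image of 1: 0
image of x: 1
image of x^2: 2x + 11
image of x^3: 3x^2 + 33x + 76
image of x^4: 4x^3 + 66x^2 + 304x + 445
the matrix is upper triangular; its diagonal is (0, 0, 0, 0, 0)
for a triangular matrix the eigenvalues are the diagonal entries, with algebraic multiplicity their repetition count


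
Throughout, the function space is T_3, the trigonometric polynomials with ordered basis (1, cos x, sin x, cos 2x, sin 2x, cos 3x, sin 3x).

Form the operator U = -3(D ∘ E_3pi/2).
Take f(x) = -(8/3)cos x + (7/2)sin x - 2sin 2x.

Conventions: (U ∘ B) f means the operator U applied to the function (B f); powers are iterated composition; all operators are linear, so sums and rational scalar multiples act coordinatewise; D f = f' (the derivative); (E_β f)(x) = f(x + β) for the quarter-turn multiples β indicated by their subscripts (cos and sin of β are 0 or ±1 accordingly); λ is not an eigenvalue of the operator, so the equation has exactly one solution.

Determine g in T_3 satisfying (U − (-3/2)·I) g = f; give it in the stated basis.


the result is g(x) = (16/9)cos x - (7/3)sin x + (16/51)cos 2x - (4/51)sin 2x

write g with unknown coordinates in the stated basis and equate coefficients in (U − (-3/2)·I) g = f
solving from the highest basis element down gives g = (16/9)cos x - (7/3)sin x + (16/51)cos 2x - (4/51)sin 2x
check: U g = -(16/3)cos x + 7sin x - (8/17)cos 2x - (32/17)sin 2x
so U g − (-3/2)·g = -(8/3)cos x + (7/2)sin x - 2sin 2x = f ✓


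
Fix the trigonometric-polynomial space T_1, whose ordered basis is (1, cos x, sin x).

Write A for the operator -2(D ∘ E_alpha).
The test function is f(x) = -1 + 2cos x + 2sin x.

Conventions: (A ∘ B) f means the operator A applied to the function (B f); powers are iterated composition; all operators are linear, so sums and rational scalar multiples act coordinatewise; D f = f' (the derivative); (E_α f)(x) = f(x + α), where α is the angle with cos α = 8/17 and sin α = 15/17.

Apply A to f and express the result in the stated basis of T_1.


E_alpha f = -1 + (46/17)cos x - (14/17)sin x
D E_alpha f = -(14/17)cos x - (46/17)sin x
(-2(D ∘ E_alpha)) f = (28/17)cos x + (92/17)sin x

g(x) = (28/17)cos x + (92/17)sin x


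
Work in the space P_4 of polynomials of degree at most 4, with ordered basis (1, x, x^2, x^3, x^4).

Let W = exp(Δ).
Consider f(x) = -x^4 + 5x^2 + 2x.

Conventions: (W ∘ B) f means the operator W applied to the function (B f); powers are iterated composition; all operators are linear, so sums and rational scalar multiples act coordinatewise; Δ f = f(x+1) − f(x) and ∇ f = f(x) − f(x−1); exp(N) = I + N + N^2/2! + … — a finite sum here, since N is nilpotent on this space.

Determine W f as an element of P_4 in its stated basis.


the result is g(x) = -x^4 - 4x^3 - 7x^2 - 8x - 3

order-1 term: -4x^3 - 6x^2 + 6x + 6
order-2 term: -6x^2 - 12x - 2
order-3 term: -4x - 6
order-4 term: -1
the series for exp(Δ) f terminates at order 4
exp(Δ) f = -x^4 - 4x^3 - 7x^2 - 8x - 3


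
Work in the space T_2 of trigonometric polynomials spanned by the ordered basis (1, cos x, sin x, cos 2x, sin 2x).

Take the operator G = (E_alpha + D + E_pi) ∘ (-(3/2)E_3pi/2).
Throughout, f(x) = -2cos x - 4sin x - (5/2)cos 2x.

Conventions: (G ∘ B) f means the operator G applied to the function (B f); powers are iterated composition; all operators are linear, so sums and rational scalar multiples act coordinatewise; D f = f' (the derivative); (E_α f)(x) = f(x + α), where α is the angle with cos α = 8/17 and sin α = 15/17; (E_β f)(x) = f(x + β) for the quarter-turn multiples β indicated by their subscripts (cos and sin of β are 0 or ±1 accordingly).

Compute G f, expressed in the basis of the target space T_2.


g(x) = (150/17)cos x + (165/17)sin x - (480/289)cos 2x + (6135/578)sin 2x

E_3pi/2 f = 4cos x - 2sin x + (5/2)cos 2x
(-(3/2)E_3pi/2) f = -6cos x + 3sin x - (15/4)cos 2x
E_alpha (-(3/2)E_3pi/2) f = -(3/17)cos x + (114/17)sin x + (2415/1156)cos 2x + (900/289)sin 2x
D (-(3/2)E_3pi/2) f = 3cos x + 6sin x + (15/2)sin 2x
E_pi (-(3/2)E_3pi/2) f = 6cos x - 3sin x - (15/4)cos 2x
(E_alpha + D + E_pi) (-(3/2)E_3pi/2) f = (150/17)cos x + (165/17)sin x - (480/289)cos 2x + (6135/578)sin 2x


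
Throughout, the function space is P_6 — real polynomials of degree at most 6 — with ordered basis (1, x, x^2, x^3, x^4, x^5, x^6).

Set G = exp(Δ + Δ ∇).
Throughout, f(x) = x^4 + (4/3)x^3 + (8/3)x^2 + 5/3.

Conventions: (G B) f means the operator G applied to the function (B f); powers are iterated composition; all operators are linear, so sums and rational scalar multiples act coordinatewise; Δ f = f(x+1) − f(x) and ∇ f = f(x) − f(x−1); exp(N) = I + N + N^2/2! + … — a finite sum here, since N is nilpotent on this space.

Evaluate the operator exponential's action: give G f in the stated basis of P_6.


order-1 term: 4x^3 + 22x^2 + (64/3)x + 37/3
order-2 term: 6x^2 + 40x + 137/3
order-3 term: 4x + 58/3
order-4 term: 1
the series for exp(Δ + Δ ∇) f terminates at order 4
exp(Δ + Δ ∇) f = x^4 + (16/3)x^3 + (92/3)x^2 + (196/3)x + 80

g(x) = x^4 + (16/3)x^3 + (92/3)x^2 + (196/3)x + 80


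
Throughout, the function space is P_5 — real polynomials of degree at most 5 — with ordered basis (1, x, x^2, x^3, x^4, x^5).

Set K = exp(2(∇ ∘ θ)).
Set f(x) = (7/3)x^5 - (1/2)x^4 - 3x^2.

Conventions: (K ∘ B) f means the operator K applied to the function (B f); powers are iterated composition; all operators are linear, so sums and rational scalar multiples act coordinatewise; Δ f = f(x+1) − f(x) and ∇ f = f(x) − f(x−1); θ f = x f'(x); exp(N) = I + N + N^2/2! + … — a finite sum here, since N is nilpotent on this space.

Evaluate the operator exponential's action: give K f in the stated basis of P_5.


g(x) = (7/3)x^5 + (697/6)x^4 + (4852/3)x^3 + (19231/3)x^2 + (8198/3)x - 7580/3

order-1 term: (350/3)x^4 - (748/3)x^3 + (772/3)x^2 - (470/3)x + 118/3
order-2 term: (5600/3)x^3 - 5044x^2 + 5140x - 1886
order-3 term: 11200x^2 - (73952/3)x + 41656/3
order-4 term: 22400x - 70576/3
order-5 term: 8960
the series for exp(2(∇ ∘ θ)) f terminates at order 5
exp(2(∇ ∘ θ)) f = (7/3)x^5 + (697/6)x^4 + (4852/3)x^3 + (19231/3)x^2 + (8198/3)x - 7580/3
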